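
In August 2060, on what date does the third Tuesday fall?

August 1, 2060 is a Sunday.
The first Tuesday is therefore August 3 (2 days later).
The third Tuesday is 3 + 2×7 = August 17.

August 17, 2060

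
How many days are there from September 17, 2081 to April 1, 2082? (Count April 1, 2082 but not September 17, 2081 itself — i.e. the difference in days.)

Sep 17, 2081 → Oct 17, 2081: 30 days (September has 30).
Oct 17, 2081 → Nov 17, 2081: 31 days (October has 31).
Nov 17, 2081 → Dec 17, 2081: 30 days (November has 30).
Dec 17, 2081 → Jan 17, 2082: 31 days (December has 31).
Jan 17, 2082 → Feb 17, 2082: 31 days (January has 31).
Feb 17, 2082 → Mar 17, 2082: 28 days (February has 28).
Mar 17, 2082 → Apr 1, 2082: 15 days.
Total: 196 days.

196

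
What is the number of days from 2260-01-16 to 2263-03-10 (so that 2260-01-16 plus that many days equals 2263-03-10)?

Jan 16, 2260 → Jan 16, 2261: 366 days (Feb 29, 2260 is in that span).
Jan 16, 2261 → Jan 16, 2262: 365 days.
Jan 16, 2262 → Jan 16, 2263: 365 days.
Jan 16, 2263 → Feb 16, 2263: 31 days (January has 31).
Feb 16, 2263 → Mar 10, 2263: 22 days.
Total: 1149 days.

1149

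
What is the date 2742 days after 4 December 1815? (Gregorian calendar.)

+366 (one year; includes Feb 29, 1816) → Dec 4, 1816 (2376 left).
+365 (one year) → Dec 4, 1817 (2011 left).
+365 (one year) → Dec 4, 1818 (1646 left).
+365 (one year) → Dec 4, 1819 (1281 left).
+366 (one year; includes Feb 29, 1820) → Dec 4, 1820 (915 left).
+365 (one year) → Dec 4, 1821 (550 left).
+365 (one year) → Dec 4, 1822 (185 left).
Dec has 31 days: +28 → Jan 1, 1823 (157 left).
Jan has 31 days: +31 → Feb 1, 1823 (126 left).
Feb has 28 days: +28 → Mar 1, 1823 (98 left).
Mar has 31 days: +31 → Apr 1, 1823 (67 left).
Apr has 30 days: +30 → May 1, 1823 (37 left).
May has 31 days: +31 → Jun 1, 1823 (6 left).
+6 → Jun 7, 1823.

June 7, 1823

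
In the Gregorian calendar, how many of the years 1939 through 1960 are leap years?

6

Multiples of 4 in [1939,1960]: 6.
Of those, multiples of 100: 0 (not leap unless ÷400).
Multiples of 400: 0.
Leap years = 6 − 0 + 0 = 6.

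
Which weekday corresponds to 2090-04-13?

January 1, 2090 is a Sunday.
Jan 1, 2090 → Feb 1, 2090: 31 days (January has 31).
Feb 1, 2090 → Mar 1, 2090: 28 days (February has 28).
Mar 1, 2090 → Apr 1, 2090: 31 days (March has 31).
Apr 1, 2090 → Apr 13, 2090: 12 days.
Total: 102 days.
102 mod 7 = 4, so Sunday + 4 = Thursday.

Thursday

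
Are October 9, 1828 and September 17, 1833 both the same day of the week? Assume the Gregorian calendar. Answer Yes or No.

From Oct 9, 1828 to Sep 17, 1833 is 1804 days.
1804 mod 7 = 5, so they are different weekdays.
(Oct 9, 1828 is a Thursday; Sep 17, 1833 is a Tuesday.)

No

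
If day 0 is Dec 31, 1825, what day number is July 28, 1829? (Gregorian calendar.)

Dec 31, 1825 → Dec 31, 1826: 365 days.
Dec 31, 1826 → Dec 31, 1827: 365 days.
Dec 31, 1827 → Dec 31, 1828: 366 days (Feb 29, 1828 is in that span).
Dec 31, 1828 → Jan 31, 1829: 31 days (December has 31).
Jan 31, 1829 → Feb 28, 1829: 28 days (January has 31).
Feb 28, 1829 → Mar 28, 1829: 28 days (February has 28).
Mar 28, 1829 → Apr 28, 1829: 31 days (March has 31).
Apr 28, 1829 → May 28, 1829: 30 days (April has 30).
May 28, 1829 → Jun 28, 1829: 31 days (May has 31).
Jun 28, 1829 → Jul 28, 1829: 30 days.
Total: 1305 days.

1305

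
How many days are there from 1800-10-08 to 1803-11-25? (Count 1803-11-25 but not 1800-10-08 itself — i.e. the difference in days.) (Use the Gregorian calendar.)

Oct 8, 1800 → Oct 8, 1801: 365 days.
Oct 8, 1801 → Oct 8, 1802: 365 days.
Oct 8, 1802 → Oct 8, 1803: 365 days.
Oct 8, 1803 → Nov 8, 1803: 31 days (October has 31).
Nov 8, 1803 → Nov 25, 1803: 17 days.
Total: 1143 days.

1143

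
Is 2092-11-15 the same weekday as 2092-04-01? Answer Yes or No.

No

From Apr 1, 2092 to Nov 15, 2092 is 228 days.
228 mod 7 = 4, so they are different weekdays.
(Apr 1, 2092 is a Tuesday; Nov 15, 2092 is a Saturday.)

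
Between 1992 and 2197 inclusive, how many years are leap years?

Multiples of 4 in [1992,2197]: 52.
Of those, multiples of 100: 2 (not leap unless ÷400).
Multiples of 400: 1.
Leap years = 52 − 2 + 1 = 51.

51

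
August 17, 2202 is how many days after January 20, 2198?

1669

Jan 20, 2198 → Jan 20, 2199: 365 days.
Jan 20, 2199 → Jan 20, 2200: 365 days.
Jan 20, 2200 → Jan 20, 2201: 365 days.
Jan 20, 2201 → Jan 20, 2202: 365 days.
Jan 20, 2202 → Feb 20, 2202: 31 days (January has 31).
Feb 20, 2202 → Mar 20, 2202: 28 days (February has 28).
Mar 20, 2202 → Apr 20, 2202: 31 days (March has 31).
Apr 20, 2202 → May 20, 2202: 30 days (April has 30).
May 20, 2202 → Jun 20, 2202: 31 days (May has 31).
Jun 20, 2202 → Jul 20, 2202: 30 days (June has 30).
Jul 20, 2202 → Aug 17, 2202: 28 days.
Total: 1669 days.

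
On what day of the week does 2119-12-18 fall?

Doomsday rule: the anchor day for the 2100s is Sunday. For year 19: 19÷12 = 1 r 7, and 7÷4 = 1, so 1+7+1 = 9.
Sunday + 9 ≡ Tuesday — that's 2119's doomsday.
In December the doomsday date is Dec 12.
Dec 18 is 6 days after Dec 12; 6 mod 7 = 6, so Tuesday + 6 = Monday.

Monday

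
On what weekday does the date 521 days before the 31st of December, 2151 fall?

Dec 31, 2151 is a Friday.
521 mod 7 = 3, so 521 days before a Friday is Friday − 3 = Tuesday.

Tuesday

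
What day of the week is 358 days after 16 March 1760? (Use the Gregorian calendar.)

Monday

First find the weekday of Mar 16, 1760. Doomsday rule: the anchor day for the 1700s is Sunday. For year 60: 60÷12 = 5 r 0, and 0÷4 = 0, so 5+0+0 = 5.
Sunday + 5 ≡ Friday — that's 1760's doomsday.
In March the doomsday date is Mar 14.
Mar 16 is 2 days after Mar 14; 2 mod 7 = 2, so Friday + 2 = Sunday.
358 mod 7 = 1, so 358 days after a Sunday is Sunday + 1 = Monday.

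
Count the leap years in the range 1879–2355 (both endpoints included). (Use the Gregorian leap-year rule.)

115

Multiples of 4 in [1879,2355]: 119.
Of those, multiples of 100: 5 (not leap unless ÷400).
Multiples of 400: 1.
Leap years = 119 − 5 + 1 = 115.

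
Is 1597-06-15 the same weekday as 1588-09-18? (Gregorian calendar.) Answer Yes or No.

From Sep 18, 1588 to Jun 15, 1597 is 3192 days.
3192 mod 7 = 0, so they are the same weekday.
(Sep 18, 1588 is a Sunday; Jun 15, 1597 is a Sunday.)

Yes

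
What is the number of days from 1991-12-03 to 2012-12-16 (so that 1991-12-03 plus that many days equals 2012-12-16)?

Dec 3, 1991 → Dec 3, 1992: 366 days (Feb 29, 1992 is in that span).
Dec 3, 1992 → Dec 3, 1993: 365 days.
Dec 3, 1993 → Dec 3, 1994: 365 days.
Dec 3, 1994 → Dec 3, 1995: 365 days.
Dec 3, 1995 → Dec 3, 1996: 366 days (Feb 29, 1996 is in that span).
Dec 3, 1996 → Dec 3, 1997: 365 days.
Dec 3, 1997 → Dec 3, 1998: 365 days.
Dec 3, 1998 → Dec 3, 1999: 365 days.
Dec 3, 1999 → Dec 3, 2000: 366 days (Feb 29, 2000 is in that span).
Dec 3, 2000 → Dec 3, 2001: 365 days.
Dec 3, 2001 → Dec 3, 2002: 365 days.
Dec 3, 2002 → Dec 3, 2003: 365 days.
Dec 3, 2003 → Dec 3, 2004: 366 days (Feb 29, 2004 is in that span).
Dec 3, 2004 → Dec 3, 2005: 365 days.
Dec 3, 2005 → Dec 3, 2006: 365 days.
Dec 3, 2006 → Dec 3, 2007: 365 days.
Dec 3, 2007 → Dec 3, 2008: 366 days (Feb 29, 2008 is in that span).
Dec 3, 2008 → Dec 3, 2009: 365 days.
Dec 3, 2009 → Dec 3, 2010: 365 days.
Dec 3, 2010 → Dec 3, 2011: 365 days.
Dec 3, 2011 → Jan 3, 2012: 31 days (December has 31).
Jan 3, 2012 → Feb 3, 2012: 31 days (January has 31).
Feb 3, 2012 → Mar 3, 2012: 29 days (February has 29).
Mar 3, 2012 → Apr 3, 2012: 31 days (March has 31).
Apr 3, 2012 → May 3, 2012: 30 days (April has 30).
May 3, 2012 → Jun 3, 2012: 31 days (May has 31).
Jun 3, 2012 → Jul 3, 2012: 30 days (June has 30).
Jul 3, 2012 → Aug 3, 2012: 31 days (July has 31).
Aug 3, 2012 → Sep 3, 2012: 31 days (August has 31).
Sep 3, 2012 → Oct 3, 2012: 30 days (September has 30).
Oct 3, 2012 → Nov 3, 2012: 31 days (October has 31).
Nov 3, 2012 → Dec 3, 2012: 30 days (November has 30).
Dec 3, 2012 → Dec 16, 2012: 13 days.
Total: 7684 days.

7684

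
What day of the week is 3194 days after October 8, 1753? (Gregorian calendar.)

First find the weekday of Oct 8, 1753. Doomsday rule: the anchor day for the 1700s is Sunday. For year 53: 53÷12 = 4 r 5, and 5÷4 = 1, so 4+5+1 = 10.
Sunday + 10 ≡ Wednesday — that's 1753's doomsday.
In October the doomsday date is Oct 10.
Oct 8 is 2 days before Oct 10; 2 mod 7 = 2, so Wednesday − 2 = Monday.
3194 mod 7 = 2, so 3194 days after a Monday is Monday + 2 = Wednesday.

Wednesday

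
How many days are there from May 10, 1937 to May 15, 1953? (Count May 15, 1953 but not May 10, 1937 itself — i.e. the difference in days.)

May 10, 1937 → May 10, 1938: 365 days.
May 10, 1938 → May 10, 1939: 365 days.
May 10, 1939 → May 10, 1940: 366 days (Feb 29, 1940 is in that span).
May 10, 1940 → May 10, 1941: 365 days.
May 10, 1941 → May 10, 1942: 365 days.
May 10, 1942 → May 10, 1943: 365 days.
May 10, 1943 → May 10, 1944: 366 days (Feb 29, 1944 is in that span).
May 10, 1944 → May 10, 1945: 365 days.
May 10, 1945 → May 10, 1946: 365 days.
May 10, 1946 → May 10, 1947: 365 days.
May 10, 1947 → May 10, 1948: 366 days (Feb 29, 1948 is in that span).
May 10, 1948 → May 10, 1949: 365 days.
May 10, 1949 → May 10, 1950: 365 days.
May 10, 1950 → May 10, 1951: 365 days.
May 10, 1951 → May 10, 1952: 366 days (Feb 29, 1952 is in that span).
May 10, 1952 → Jun 10, 1952: 31 days (May has 31).
Jun 10, 1952 → Jul 10, 1952: 30 days (June has 30).
Jul 10, 1952 → Aug 10, 1952: 31 days (July has 31).
Aug 10, 1952 → Sep 10, 1952: 31 days (August has 31).
Sep 10, 1952 → Oct 10, 1952: 30 days (September has 30).
Oct 10, 1952 → Nov 10, 1952: 31 days (October has 31).
Nov 10, 1952 → Dec 10, 1952: 30 days (November has 30).
Dec 10, 1952 → Jan 10, 1953: 31 days (December has 31).
Jan 10, 1953 → Feb 10, 1953: 31 days (January has 31).
Feb 10, 1953 → Mar 10, 1953: 28 days (February has 28).
Mar 10, 1953 → Apr 10, 1953: 31 days (March has 31).
Apr 10, 1953 → May 10, 1953: 30 days (April has 30).
May 10, 1953 → May 15, 1953: 5 days.
Total: 5849 days.

5849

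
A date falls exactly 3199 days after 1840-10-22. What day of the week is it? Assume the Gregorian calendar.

Thursday

Oct 22, 1840 is a Thursday.
3199 mod 7 = 0, so 3199 days after a Thursday is Thursday + 0 = Thursday.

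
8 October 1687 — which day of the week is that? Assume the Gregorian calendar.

Doomsday rule: the anchor day for the 1600s is Tuesday. For year 87: 87÷12 = 7 r 3, and 3÷4 = 0, so 7+3+0 = 10.
Tuesday + 10 ≡ Friday — that's 1687's doomsday.
In October the doomsday date is Oct 10.
Oct 8 is 2 days before Oct 10; 2 mod 7 = 2, so Friday − 2 = Wednesday.

Wednesday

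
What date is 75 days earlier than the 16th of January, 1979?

−16 → Dec 31, 1978 (end of Dec, 31 days; 59 left).
−31 → Nov 30, 1978 (end of Nov, 30 days; 28 left).
−28 → Nov 2, 1978.

November 2, 1978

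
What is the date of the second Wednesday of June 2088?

June 1, 2088 is a Tuesday.
The first Wednesday is therefore June 2 (1 days later).
The second Wednesday is 2 + 1×7 = June 9.

June 9, 2088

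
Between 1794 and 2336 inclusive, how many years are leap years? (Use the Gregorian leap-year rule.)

Multiples of 4 in [1794,2336]: 136.
Of those, multiples of 100: 6 (not leap unless ÷400).
Multiples of 400: 1.
Leap years = 136 − 6 + 1 = 131.

131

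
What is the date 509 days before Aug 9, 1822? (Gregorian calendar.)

March 18, 1821

−365 (one year) → Aug 9, 1821 (144 left).
−9 → Jul 31, 1821 (end of Jul, 31 days; 135 left).
−31 → Jun 30, 1821 (end of Jun, 30 days; 104 left).
−30 → May 31, 1821 (end of May, 31 days; 74 left).
−31 → Apr 30, 1821 (end of Apr, 30 days; 43 left).
−30 → Mar 31, 1821 (end of Mar, 31 days; 13 left).
−13 → Mar 18, 1821.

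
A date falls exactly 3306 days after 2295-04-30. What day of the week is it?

Apr 30, 2295 is a Tuesday.
3306 mod 7 = 2, so 3306 days after a Tuesday is Tuesday + 2 = Thursday.

Thursday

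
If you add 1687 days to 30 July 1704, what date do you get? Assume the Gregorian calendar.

March 13, 1709

+365 (one year) → Jul 30, 1705 (1322 left).
+365 (one year) → Jul 30, 1706 (957 left).
+365 (one year) → Jul 30, 1707 (592 left).
+366 (one year; includes Feb 29, 1708) → Jul 30, 1708 (226 left).
Jul has 31 days: +2 → Aug 1, 1708 (224 left).
Aug has 31 days: +31 → Sep 1, 1708 (193 left).
Sep has 30 days: +30 → Oct 1, 1708 (163 left).
Oct has 31 days: +31 → Nov 1, 1708 (132 left).
Nov has 30 days: +30 → Dec 1, 1708 (102 left).
Dec has 31 days: +31 → Jan 1, 1709 (71 left).
Jan has 31 days: +31 → Feb 1, 1709 (40 left).
Feb has 28 days: +28 → Mar 1, 1709 (12 left).
+12 → Mar 13, 1709.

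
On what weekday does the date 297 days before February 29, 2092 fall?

First find the weekday of Feb 29, 2092. Doomsday rule: the anchor day for the 2000s is Tuesday. For year 92: 92÷12 = 7 r 8, and 8÷4 = 2, so 7+8+2 = 17.
Tuesday + 17 ≡ Friday — that's 2092's doomsday.
In February the doomsday date is Feb 29 (2092 is a leap year (divisible by 4)).
Feb 29 is the doomsday itself: Friday.
297 mod 7 = 3, so 297 days before a Friday is Friday − 3 = Tuesday.

Tuesday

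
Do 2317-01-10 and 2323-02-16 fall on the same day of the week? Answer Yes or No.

No

From Jan 10, 2317 to Feb 16, 2323 is 2228 days.
2228 mod 7 = 2, so they are different weekdays.
(Jan 10, 2317 is a Wednesday; Feb 16, 2323 is a Friday.)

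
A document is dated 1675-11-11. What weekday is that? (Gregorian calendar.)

Doomsday rule: the anchor day for the 1600s is Tuesday. For year 75: 75÷12 = 6 r 3, and 3÷4 = 0, so 6+3+0 = 9.
Tuesday + 9 ≡ Thursday — that's 1675's doomsday.
In November the doomsday date is Nov 7.
Nov 11 is 4 days after Nov 7; 4 mod 7 = 4, so Thursday + 4 = Monday.

Monday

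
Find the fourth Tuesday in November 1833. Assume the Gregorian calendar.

November 26, 1833

November 1, 1833 is a Friday.
The first Tuesday is therefore November 5 (4 days later).
The fourth Tuesday is 5 + 3×7 = November 26.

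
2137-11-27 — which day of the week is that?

Wednesday

Doomsday rule: the anchor day for the 2100s is Sunday. For year 37: 37÷12 = 3 r 1, and 1÷4 = 0, so 3+1+0 = 4.
Sunday + 4 ≡ Thursday — that's 2137's doomsday.
In November the doomsday date is Nov 7.
Nov 27 is 20 days after Nov 7; 20 mod 7 = 6, so Thursday + 6 = Wednesday.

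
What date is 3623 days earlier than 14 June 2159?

−365 (one year) → Jun 14, 2158 (3258 left).
−365 (one year) → Jun 14, 2157 (2893 left).
−365 (one year) → Jun 14, 2156 (2528 left).
−366 (one year; includes Feb 29, 2156) → Jun 14, 2155 (2162 left).
−365 (one year) → Jun 14, 2154 (1797 left).
−365 (one year) → Jun 14, 2153 (1432 left).
−365 (one year) → Jun 14, 2152 (1067 left).
−366 (one year; includes Feb 29, 2152) → Jun 14, 2151 (701 left).
−365 (one year) → Jun 14, 2150 (336 left).
−14 → May 31, 2150 (end of May, 31 days; 322 left).
−31 → Apr 30, 2150 (end of Apr, 30 days; 291 left).
−30 → Mar 31, 2150 (end of Mar, 31 days; 261 left).
−31 → Feb 28, 2150 (end of Feb, 28 days; 230 left).
−28 → Jan 31, 2150 (end of Jan, 31 days; 202 left).
−31 → Dec 31, 2149 (end of Dec, 31 days; 171 left).
−31 → Nov 30, 2149 (end of Nov, 30 days; 140 left).
−30 → Oct 31, 2149 (end of Oct, 31 days; 110 left).
−31 → Sep 30, 2149 (end of Sep, 30 days; 79 left).
−30 → Aug 31, 2149 (end of Aug, 31 days; 49 left).
−31 → Jul 31, 2149 (end of Jul, 31 days; 18 left).
−18 → Jul 13, 2149.

July 13, 2149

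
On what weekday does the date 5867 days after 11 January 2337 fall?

First find the weekday of Jan 11, 2337. Doomsday rule: the anchor day for the 2300s is Wednesday. For year 37: 37÷12 = 3 r 1, and 1÷4 = 0, so 3+1+0 = 4.
Wednesday + 4 ≡ Sunday — that's 2337's doomsday.
In January the doomsday date is Jan 3 (2337 is not a leap year).
Jan 11 is 8 days after Jan 3; 8 mod 7 = 1, so Sunday + 1 = Monday.
5867 mod 7 = 1, so 5867 days after a Monday is Monday + 1 = Tuesday.

Tuesday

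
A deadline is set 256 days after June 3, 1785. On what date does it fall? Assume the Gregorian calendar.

February 14, 1786

Jun has 30 days: +28 → Jul 1, 1785 (228 left).
Jul has 31 days: +31 → Aug 1, 1785 (197 left).
Aug has 31 days: +31 → Sep 1, 1785 (166 left).
Sep has 30 days: +30 → Oct 1, 1785 (136 left).
Oct has 31 days: +31 → Nov 1, 1785 (105 left).
Nov has 30 days: +30 → Dec 1, 1785 (75 left).
Dec has 31 days: +31 → Jan 1, 1786 (44 left).
Jan has 31 days: +31 → Feb 1, 1786 (13 left).
+13 → Feb 14, 1786.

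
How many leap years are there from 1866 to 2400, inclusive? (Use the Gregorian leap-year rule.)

Multiples of 4 in [1866,2400]: 134.
Of those, multiples of 100: 6 (not leap unless ÷400).
Multiples of 400: 2.
Leap years = 134 − 6 + 2 = 130.

130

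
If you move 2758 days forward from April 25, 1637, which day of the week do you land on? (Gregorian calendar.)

Saturday

Apr 25, 1637 is a Saturday.
2758 mod 7 = 0, so 2758 days after a Saturday is Saturday + 0 = Saturday.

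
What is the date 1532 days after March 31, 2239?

June 10, 2243

+366 (one year; includes Feb 29, 2240) → Mar 31, 2240 (1166 left).
+365 (one year) → Mar 31, 2241 (801 left).
+365 (one year) → Mar 31, 2242 (436 left).
+365 (one year) → Mar 31, 2243 (71 left).
Mar has 31 days: +1 → Apr 1, 2243 (70 left).
Apr has 30 days: +30 → May 1, 2243 (40 left).
May has 31 days: +31 → Jun 1, 2243 (9 left).
+9 → Jun 10, 2243.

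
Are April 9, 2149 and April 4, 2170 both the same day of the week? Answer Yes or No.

Yes

From Apr 9, 2149 to Apr 4, 2170 is 7665 days.
7665 mod 7 = 0, so they are the same weekday.
(Apr 9, 2149 is a Wednesday; Apr 4, 2170 is a Wednesday.)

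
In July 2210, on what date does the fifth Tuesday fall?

July 31, 2210

July 1, 2210 is a Sunday.
The first Tuesday is therefore July 3 (2 days later).
The fifth Tuesday is 3 + 4×7 = July 31.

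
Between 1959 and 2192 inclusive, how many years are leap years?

Multiples of 4 in [1959,2192]: 59.
Of those, multiples of 100: 2 (not leap unless ÷400).
Multiples of 400: 1.
Leap years = 59 − 2 + 1 = 58.

58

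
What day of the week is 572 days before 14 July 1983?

First find the weekday of Jul 14, 1983. Doomsday rule: the anchor day for the 1900s is Wednesday. For year 83: 83÷12 = 6 r 11, and 11÷4 = 2, so 6+11+2 = 19.
Wednesday + 19 ≡ Monday — that's 1983's doomsday.
In July the doomsday date is Jul 11.
Jul 14 is 3 days after Jul 11; 3 mod 7 = 3, so Monday + 3 = Thursday.
572 mod 7 = 5, so 572 days before a Thursday is Thursday − 5 = Saturday.

Saturday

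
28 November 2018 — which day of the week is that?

Wednesday

Doomsday rule: the anchor day for the 2000s is Tuesday. For year 18: 18÷12 = 1 r 6, and 6÷4 = 1, so 1+6+1 = 8.
Tuesday + 8 ≡ Wednesday — that's 2018's doomsday.
In November the doomsday date is Nov 7.
Nov 28 is 21 days after Nov 7; 21 mod 7 = 0, so Wednesday + 0 = Wednesday.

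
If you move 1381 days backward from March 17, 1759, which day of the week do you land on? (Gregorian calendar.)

Thursday

Mar 17, 1759 is a Saturday.
1381 mod 7 = 2, so 1381 days before a Saturday is Saturday − 2 = Thursday.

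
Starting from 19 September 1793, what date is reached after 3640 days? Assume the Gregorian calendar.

+365 (one year) → Sep 19, 1794 (3275 left).
+365 (one year) → Sep 19, 1795 (2910 left).
+366 (one year; includes Feb 29, 1796) → Sep 19, 1796 (2544 left).
+365 (one year) → Sep 19, 1797 (2179 left).
+365 (one year) → Sep 19, 1798 (1814 left).
+365 (one year) → Sep 19, 1799 (1449 left).
+365 (one year) → Sep 19, 1800 (1084 left).
+365 (one year) → Sep 19, 1801 (719 left).
+365 (one year) → Sep 19, 1802 (354 left).
Sep has 30 days: +12 → Oct 1, 1802 (342 left).
Oct has 31 days: +31 → Nov 1, 1802 (311 left).
Nov has 30 days: +30 → Dec 1, 1802 (281 left).
Dec has 31 days: +31 → Jan 1, 1803 (250 left).
Jan has 31 days: +31 → Feb 1, 1803 (219 left).
Feb has 28 days: +28 → Mar 1, 1803 (191 left).
Mar has 31 days: +31 → Apr 1, 1803 (160 left).
Apr has 30 days: +30 → May 1, 1803 (130 left).
May has 31 days: +31 → Jun 1, 1803 (99 left).
Jun has 30 days: +30 → Jul 1, 1803 (69 left).
Jul has 31 days: +31 → Aug 1, 1803 (38 left).
Aug has 31 days: +31 → Sep 1, 1803 (7 left).
+7 → Sep 8, 1803.

September 8, 1803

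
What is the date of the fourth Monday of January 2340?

January 22, 2340

January 1, 2340 is a Monday.
The first Monday is therefore January 1 (same day).
The fourth Monday is 1 + 3×7 = January 22.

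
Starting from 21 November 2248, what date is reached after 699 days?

October 21, 2250

+365 (one year) → Nov 21, 2249 (334 left).
Nov has 30 days: +10 → Dec 1, 2249 (324 left).
Dec has 31 days: +31 → Jan 1, 2250 (293 left).
Jan has 31 days: +31 → Feb 1, 2250 (262 left).
Feb has 28 days: +28 → Mar 1, 2250 (234 left).
Mar has 31 days: +31 → Apr 1, 2250 (203 left).
Apr has 30 days: +30 → May 1, 2250 (173 left).
May has 31 days: +31 → Jun 1, 2250 (142 left).
Jun has 30 days: +30 → Jul 1, 2250 (112 left).
Jul has 31 days: +31 → Aug 1, 2250 (81 left).
Aug has 31 days: +31 → Sep 1, 2250 (50 left).
Sep has 30 days: +30 → Oct 1, 2250 (20 left).
+20 → Oct 21, 2250.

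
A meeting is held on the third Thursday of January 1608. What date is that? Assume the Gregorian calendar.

January 1, 1608 is a Tuesday.
The first Thursday is therefore January 3 (2 days later).
The third Thursday is 3 + 2×7 = January 17.

January 17, 1608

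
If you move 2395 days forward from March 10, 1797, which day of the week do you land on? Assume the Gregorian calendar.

First find the weekday of Mar 10, 1797. Doomsday rule: the anchor day for the 1700s is Sunday. For year 97: 97÷12 = 8 r 1, and 1÷4 = 0, so 8+1+0 = 9.
Sunday + 9 ≡ Tuesday — that's 1797's doomsday.
In March the doomsday date is Mar 14.
Mar 10 is 4 days before Mar 14; 4 mod 7 = 4, so Tuesday − 4 = Friday.
2395 mod 7 = 1, so 2395 days after a Friday is Friday + 1 = Saturday.

Saturday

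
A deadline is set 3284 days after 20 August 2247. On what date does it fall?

+366 (one year; includes Feb 29, 2248) → Aug 20, 2248 (2918 left).
+365 (one year) → Aug 20, 2249 (2553 left).
+365 (one year) → Aug 20, 2250 (2188 left).
+365 (one year) → Aug 20, 2251 (1823 left).
+366 (one year; includes Feb 29, 2252) → Aug 20, 2252 (1457 left).
+365 (one year) → Aug 20, 2253 (1092 left).
+365 (one year) → Aug 20, 2254 (727 left).
+365 (one year) → Aug 20, 2255 (362 left).
Aug has 31 days: +12 → Sep 1, 2255 (350 left).
Sep has 30 days: +30 → Oct 1, 2255 (320 left).
Oct has 31 days: +31 → Nov 1, 2255 (289 left).
Nov has 30 days: +30 → Dec 1, 2255 (259 left).
Dec has 31 days: +31 → Jan 1, 2256 (228 left).
Jan has 31 days: +31 → Feb 1, 2256 (197 left).
Feb has 29 days: +29 → Mar 1, 2256 (168 left).
Mar has 31 days: +31 → Apr 1, 2256 (137 left).
Apr has 30 days: +30 → May 1, 2256 (107 left).
May has 31 days: +31 → Jun 1, 2256 (76 left).
Jun has 30 days: +30 → Jul 1, 2256 (46 left).
Jul has 31 days: +31 → Aug 1, 2256 (15 left).
+15 → Aug 16, 2256.

August 16, 2256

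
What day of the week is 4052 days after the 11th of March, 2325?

Tuesday

First find the weekday of Mar 11, 2325. Doomsday rule: the anchor day for the 2300s is Wednesday. For year 25: 25÷12 = 2 r 1, and 1÷4 = 0, so 2+1+0 = 3.
Wednesday + 3 ≡ Saturday — that's 2325's doomsday.
In March the doomsday date is Mar 14.
Mar 11 is 3 days before Mar 14; 3 mod 7 = 3, so Saturday − 3 = Wednesday.
4052 mod 7 = 6, so 4052 days after a Wednesday is Wednesday + 6 = Tuesday.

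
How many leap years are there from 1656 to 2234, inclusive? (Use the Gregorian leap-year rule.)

140

Multiples of 4 in [1656,2234]: 145.
Of those, multiples of 100: 6 (not leap unless ÷400).
Multiples of 400: 1.
Leap years = 145 − 6 + 1 = 140.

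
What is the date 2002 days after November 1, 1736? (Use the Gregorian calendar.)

+365 (one year) → Nov 1, 1737 (1637 left).
+365 (one year) → Nov 1, 1738 (1272 left).
+365 (one year) → Nov 1, 1739 (907 left).
+366 (one year; includes Feb 29, 1740) → Nov 1, 1740 (541 left).
+365 (one year) → Nov 1, 1741 (176 left).
Nov has 30 days: +30 → Dec 1, 1741 (146 left).
Dec has 31 days: +31 → Jan 1, 1742 (115 left).
Jan has 31 days: +31 → Feb 1, 1742 (84 left).
Feb has 28 days: +28 → Mar 1, 1742 (56 left).
Mar has 31 days: +31 → Apr 1, 1742 (25 left).
+25 → Apr 26, 1742.

April 26, 1742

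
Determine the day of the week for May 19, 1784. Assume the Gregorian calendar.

Doomsday rule: the anchor day for the 1700s is Sunday. For year 84: 84÷12 = 7 r 0, and 0÷4 = 0, so 7+0+0 = 7.
Sunday + 7 ≡ Sunday — that's 1784's doomsday.
In May the doomsday date is May 9.
May 19 is 10 days after May 9; 10 mod 7 = 3, so Sunday + 3 = Wednesday.

Wednesday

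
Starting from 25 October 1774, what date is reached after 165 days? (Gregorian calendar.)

April 8, 1775

Oct has 31 days: +7 → Nov 1, 1774 (158 left).
Nov has 30 days: +30 → Dec 1, 1774 (128 left).
Dec has 31 days: +31 → Jan 1, 1775 (97 left).
Jan has 31 days: +31 → Feb 1, 1775 (66 left).
Feb has 28 days: +28 → Mar 1, 1775 (38 left).
Mar has 31 days: +31 → Apr 1, 1775 (7 left).
+7 → Apr 8, 1775.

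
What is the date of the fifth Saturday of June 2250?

June 29, 2250

June 1, 2250 is a Saturday.
The first Saturday is therefore June 1 (same day).
The fifth Saturday is 1 + 4×7 = June 29.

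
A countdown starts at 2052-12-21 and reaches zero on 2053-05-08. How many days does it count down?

138

Dec 21, 2052 → Jan 21, 2053: 31 days (December has 31).
Jan 21, 2053 → Feb 21, 2053: 31 days (January has 31).
Feb 21, 2053 → Mar 21, 2053: 28 days (February has 28).
Mar 21, 2053 → Apr 21, 2053: 31 days (March has 31).
Apr 21, 2053 → May 8, 2053: 17 days.
Total: 138 days.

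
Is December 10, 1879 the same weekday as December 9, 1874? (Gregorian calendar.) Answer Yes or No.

From Dec 9, 1874 to Dec 10, 1879 is 1827 days.
1827 mod 7 = 0, so they are the same weekday.
(Dec 9, 1874 is a Wednesday; Dec 10, 1879 is a Wednesday.)

Yes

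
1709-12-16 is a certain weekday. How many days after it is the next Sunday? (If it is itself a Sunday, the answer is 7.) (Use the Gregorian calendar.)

6

Dec 16, 1709 is a Monday.
From Monday to the next Sunday is 6 days.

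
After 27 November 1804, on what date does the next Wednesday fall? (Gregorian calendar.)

November 28, 1804

Nov 27, 1804 is a Tuesday.
From Tuesday to the next Wednesday is 1 day.
Nov 27, 1804 + 1 = Nov 28, 1804.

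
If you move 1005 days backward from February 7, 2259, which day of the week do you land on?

Feb 7, 2259 is a Monday.
1005 mod 7 = 4, so 1005 days before a Monday is Monday − 4 = Thursday.

Thursday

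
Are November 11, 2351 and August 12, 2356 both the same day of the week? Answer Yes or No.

From Nov 11, 2351 to Aug 12, 2356 is 1736 days.
1736 mod 7 = 0, so they are the same weekday.
(Nov 11, 2351 is a Sunday; Aug 12, 2356 is a Sunday.)

Yes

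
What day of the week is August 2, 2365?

Monday

Doomsday rule: the anchor day for the 2300s is Wednesday. For year 65: 65÷12 = 5 r 5, and 5÷4 = 1, so 5+5+1 = 11.
Wednesday + 11 ≡ Sunday — that's 2365's doomsday.
In August the doomsday date is Aug 8.
Aug 2 is 6 days before Aug 8; 6 mod 7 = 6, so Sunday − 6 = Monday.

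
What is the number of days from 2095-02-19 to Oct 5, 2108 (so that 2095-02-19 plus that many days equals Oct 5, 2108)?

4976

Feb 19, 2095 → Feb 19, 2096: 365 days.
Feb 19, 2096 → Feb 19, 2097: 366 days (Feb 29, 2096 is in that span).
Feb 19, 2097 → Feb 19, 2098: 365 days.
Feb 19, 2098 → Feb 19, 2099: 365 days.
Feb 19, 2099 → Feb 19, 2100: 365 days.
Feb 19, 2100 → Feb 19, 2101: 365 days.
Feb 19, 2101 → Feb 19, 2102: 365 days.
Feb 19, 2102 → Feb 19, 2103: 365 days.
Feb 19, 2103 → Feb 19, 2104: 365 days.
Feb 19, 2104 → Feb 19, 2105: 366 days (Feb 29, 2104 is in that span).
Feb 19, 2105 → Feb 19, 2106: 365 days.
Feb 19, 2106 → Feb 19, 2107: 365 days.
Feb 19, 2107 → Feb 19, 2108: 365 days.
Feb 19, 2108 → Mar 19, 2108: 29 days (February has 29).
Mar 19, 2108 → Apr 19, 2108: 31 days (March has 31).
Apr 19, 2108 → May 19, 2108: 30 days (April has 30).
May 19, 2108 → Jun 19, 2108: 31 days (May has 31).
Jun 19, 2108 → Jul 19, 2108: 30 days (June has 30).
Jul 19, 2108 → Aug 19, 2108: 31 days (July has 31).
Aug 19, 2108 → Sep 19, 2108: 31 days (August has 31).
Sep 19, 2108 → Oct 5, 2108: 16 days.
Total: 4976 days.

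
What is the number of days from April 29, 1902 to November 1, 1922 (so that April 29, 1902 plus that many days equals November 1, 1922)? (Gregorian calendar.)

7491

Apr 29, 1902 → Apr 29, 1903: 365 days.
Apr 29, 1903 → Apr 29, 1904: 366 days (Feb 29, 1904 is in that span).
Apr 29, 1904 → Apr 29, 1905: 365 days.
Apr 29, 1905 → Apr 29, 1906: 365 days.
Apr 29, 1906 → Apr 29, 1907: 365 days.
Apr 29, 1907 → Apr 29, 1908: 366 days (Feb 29, 1908 is in that span).
Apr 29, 1908 → Apr 29, 1909: 365 days.
Apr 29, 1909 → Apr 29, 1910: 365 days.
Apr 29, 1910 → Apr 29, 1911: 365 days.
Apr 29, 1911 → Apr 29, 1912: 366 days (Feb 29, 1912 is in that span).
Apr 29, 1912 → Apr 29, 1913: 365 days.
Apr 29, 1913 → Apr 29, 1914: 365 days.
Apr 29, 1914 → Apr 29, 1915: 365 days.
Apr 29, 1915 → Apr 29, 1916: 366 days (Feb 29, 1916 is in that span).
Apr 29, 1916 → Apr 29, 1917: 365 days.
Apr 29, 1917 → Apr 29, 1918: 365 days.
Apr 29, 1918 → Apr 29, 1919: 365 days.
Apr 29, 1919 → Apr 29, 1920: 366 days (Feb 29, 1920 is in that span).
Apr 29, 1920 → Apr 29, 1921: 365 days.
Apr 29, 1921 → Apr 29, 1922: 365 days.
Apr 29, 1922 → May 29, 1922: 30 days (April has 30).
May 29, 1922 → Jun 29, 1922: 31 days (May has 31).
Jun 29, 1922 → Jul 29, 1922: 30 days (June has 30).
Jul 29, 1922 → Aug 29, 1922: 31 days (July has 31).
Aug 29, 1922 → Sep 29, 1922: 31 days (August has 31).
Sep 29, 1922 → Oct 29, 1922: 30 days (September has 30).
Oct 29, 1922 → Nov 1, 1922: 3 days.
Total: 7491 days.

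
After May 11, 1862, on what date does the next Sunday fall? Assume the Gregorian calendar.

May 18, 1862

May 11, 1862 is a Sunday.
From Sunday to the next Sunday is 7 days.
May 11, 1862 + 7 = May 18, 1862.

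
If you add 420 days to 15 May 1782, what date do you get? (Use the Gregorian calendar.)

July 9, 1783

+365 (one year) → May 15, 1783 (55 left).
May has 31 days: +17 → Jun 1, 1783 (38 left).
Jun has 30 days: +30 → Jul 1, 1783 (8 left).
+8 → Jul 9, 1783.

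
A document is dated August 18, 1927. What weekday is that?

Thursday

Doomsday rule: the anchor day for the 1900s is Wednesday. For year 27: 27÷12 = 2 r 3, and 3÷4 = 0, so 2+3+0 = 5.
Wednesday + 5 ≡ Monday — that's 1927's doomsday.
In August the doomsday date is Aug 8.
Aug 18 is 10 days after Aug 8; 10 mod 7 = 3, so Monday + 3 = Thursday.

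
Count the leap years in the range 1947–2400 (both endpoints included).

Multiples of 4 in [1947,2400]: 114.
Of those, multiples of 100: 5 (not leap unless ÷400).
Multiples of 400: 2.
Leap years = 114 − 5 + 2 = 111.

111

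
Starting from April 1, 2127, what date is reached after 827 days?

+366 (one year; includes Feb 29, 2128) → Apr 1, 2128 (461 left).
+365 (one year) → Apr 1, 2129 (96 left).
Apr has 30 days: +30 → May 1, 2129 (66 left).
May has 31 days: +31 → Jun 1, 2129 (35 left).
Jun has 30 days: +30 → Jul 1, 2129 (5 left).
+5 → Jul 6, 2129.

July 6, 2129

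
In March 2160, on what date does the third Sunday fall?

March 16, 2160

March 1, 2160 is a Saturday.
The first Sunday is therefore March 2 (1 days later).
The third Sunday is 2 + 2×7 = March 16.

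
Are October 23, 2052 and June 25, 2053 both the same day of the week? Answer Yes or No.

From Oct 23, 2052 to Jun 25, 2053 is 245 days.
245 mod 7 = 0, so they are the same weekday.
(Oct 23, 2052 is a Wednesday; Jun 25, 2053 is a Wednesday.)

Yes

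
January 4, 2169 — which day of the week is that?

Doomsday rule: the anchor day for the 2100s is Sunday. For year 69: 69÷12 = 5 r 9, and 9÷4 = 2, so 5+9+2 = 16.
Sunday + 16 ≡ Tuesday — that's 2169's doomsday.
In January the doomsday date is Jan 3 (2169 is not a leap year).
Jan 4 is 1 day after Jan 3; 1 mod 7 = 1, so Tuesday + 1 = Wednesday.

Wednesday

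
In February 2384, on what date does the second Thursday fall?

February 9, 2384

February 1, 2384 is a Wednesday.
The first Thursday is therefore February 2 (1 days later).
The second Thursday is 2 + 1×7 = February 9.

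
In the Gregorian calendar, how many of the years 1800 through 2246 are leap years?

108

Multiples of 4 in [1800,2246]: 112.
Of those, multiples of 100: 5 (not leap unless ÷400).
Multiples of 400: 1.
Leap years = 112 − 5 + 1 = 108.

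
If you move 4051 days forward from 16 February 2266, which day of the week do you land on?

Wednesday

Feb 16, 2266 is a Friday.
4051 mod 7 = 5, so 4051 days after a Friday is Friday + 5 = Wednesday.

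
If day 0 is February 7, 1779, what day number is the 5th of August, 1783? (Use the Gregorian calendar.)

1640

Feb 7, 1779 → Feb 7, 1780: 365 days.
Feb 7, 1780 → Feb 7, 1781: 366 days (Feb 29, 1780 is in that span).
Feb 7, 1781 → Feb 7, 1782: 365 days.
Feb 7, 1782 → Feb 7, 1783: 365 days.
Feb 7, 1783 → Mar 7, 1783: 28 days (February has 28).
Mar 7, 1783 → Apr 7, 1783: 31 days (March has 31).
Apr 7, 1783 → May 7, 1783: 30 days (April has 30).
May 7, 1783 → Jun 7, 1783: 31 days (May has 31).
Jun 7, 1783 → Jul 7, 1783: 30 days (June has 30).
Jul 7, 1783 → Aug 5, 1783: 29 days.
Total: 1640 days.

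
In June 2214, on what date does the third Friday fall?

June 1, 2214 is a Wednesday.
The first Friday is therefore June 3 (2 days later).
The third Friday is 3 + 2×7 = June 17.

June 17, 2214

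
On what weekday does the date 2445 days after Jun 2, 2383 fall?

Saturday

Jun 2, 2383 is a Thursday.
2445 mod 7 = 2, so 2445 days after a Thursday is Thursday + 2 = Saturday.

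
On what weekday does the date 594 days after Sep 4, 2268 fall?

First find the weekday of Sep 4, 2268. Doomsday rule: the anchor day for the 2200s is Friday. For year 68: 68÷12 = 5 r 8, and 8÷4 = 2, so 5+8+2 = 15.
Friday + 15 ≡ Saturday — that's 2268's doomsday.
In September the doomsday date is Sep 5.
Sep 4 is 1 day before Sep 5; 1 mod 7 = 1, so Saturday − 1 = Friday.
594 mod 7 = 6, so 594 days after a Friday is Friday + 6 = Thursday.

Thursday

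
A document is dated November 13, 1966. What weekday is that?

Doomsday rule: the anchor day for the 1900s is Wednesday. For year 66: 66÷12 = 5 r 6, and 6÷4 = 1, so 5+6+1 = 12.
Wednesday + 12 ≡ Monday — that's 1966's doomsday.
In November the doomsday date is Nov 7.
Nov 13 is 6 days after Nov 7; 6 mod 7 = 6, so Monday + 6 = Sunday.

Sunday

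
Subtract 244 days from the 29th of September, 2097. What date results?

January 28, 2097

−29 → Aug 31, 2097 (end of Aug, 31 days; 215 left).
−31 → Jul 31, 2097 (end of Jul, 31 days; 184 left).
−31 → Jun 30, 2097 (end of Jun, 30 days; 153 left).
−30 → May 31, 2097 (end of May, 31 days; 123 left).
−31 → Apr 30, 2097 (end of Apr, 30 days; 92 left).
−30 → Mar 31, 2097 (end of Mar, 31 days; 62 left).
−31 → Feb 28, 2097 (end of Feb, 28 days; 31 left).
−28 → Jan 31, 2097 (end of Jan, 31 days; 3 left).
−3 → Jan 28, 2097.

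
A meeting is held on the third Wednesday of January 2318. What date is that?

January 16, 2318

January 1, 2318 is a Tuesday.
The first Wednesday is therefore January 2 (1 days later).
The third Wednesday is 2 + 2×7 = January 16.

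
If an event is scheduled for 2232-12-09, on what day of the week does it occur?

Sunday

January 1, 2232 is a Sunday.
Jan 1, 2232 → Feb 1, 2232: 31 days (January has 31).
Feb 1, 2232 → Mar 1, 2232: 29 days (February has 29).
Mar 1, 2232 → Apr 1, 2232: 31 days (March has 31).
Apr 1, 2232 → May 1, 2232: 30 days (April has 30).
May 1, 2232 → Jun 1, 2232: 31 days (May has 31).
Jun 1, 2232 → Jul 1, 2232: 30 days (June has 30).
Jul 1, 2232 → Aug 1, 2232: 31 days (July has 31).
Aug 1, 2232 → Sep 1, 2232: 31 days (August has 31).
Sep 1, 2232 → Oct 1, 2232: 30 days (September has 30).
Oct 1, 2232 → Nov 1, 2232: 31 days (October has 31).
Nov 1, 2232 → Dec 1, 2232: 30 days (November has 30).
Dec 1, 2232 → Dec 9, 2232: 8 days.
Total: 343 days.
343 mod 7 = 0, so Sunday + 0 = Sunday.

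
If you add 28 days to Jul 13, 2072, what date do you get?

August 10, 2072

Jul has 31 days: +19 → Aug 1, 2072 (9 left).
+9 → Aug 10, 2072.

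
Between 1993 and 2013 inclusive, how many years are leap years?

Multiples of 4 in [1993,2013]: 5.
Of those, multiples of 100: 1 (not leap unless ÷400).
Multiples of 400: 1.
Leap years = 5 − 1 + 1 = 5.

5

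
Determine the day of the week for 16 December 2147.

Doomsday rule: the anchor day for the 2100s is Sunday. For year 47: 47÷12 = 3 r 11, and 11÷4 = 2, so 3+11+2 = 16.
Sunday + 16 ≡ Tuesday — that's 2147's doomsday.
In December the doomsday date is Dec 12.
Dec 16 is 4 days after Dec 12; 4 mod 7 = 4, so Tuesday + 4 = Saturday.

Saturday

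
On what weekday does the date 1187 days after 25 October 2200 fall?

Wednesday

First find the weekday of Oct 25, 2200. Doomsday rule: the anchor day for the 2200s is Friday. For year 00: 0÷12 = 0 r 0, and 0÷4 = 0, so 0+0+0 = 0.
Friday + 0 ≡ Friday — that's 2200's doomsday.
In October the doomsday date is Oct 10.
Oct 25 is 15 days after Oct 10; 15 mod 7 = 1, so Friday + 1 = Saturday.
1187 mod 7 = 4, so 1187 days after a Saturday is Saturday + 4 = Wednesday.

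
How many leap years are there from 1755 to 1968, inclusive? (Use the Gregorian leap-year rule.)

52

Multiples of 4 in [1755,1968]: 54.
Of those, multiples of 100: 2 (not leap unless ÷400).
Multiples of 400: 0.
Leap years = 54 − 2 + 0 = 52.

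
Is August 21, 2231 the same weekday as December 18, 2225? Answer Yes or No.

From Dec 18, 2225 to Aug 21, 2231 is 2072 days.
2072 mod 7 = 0, so they are the same weekday.
(Dec 18, 2225 is a Sunday; Aug 21, 2231 is a Sunday.)

Yes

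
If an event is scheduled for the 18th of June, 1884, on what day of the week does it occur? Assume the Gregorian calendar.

Wednesday

Doomsday rule: the anchor day for the 1800s is Friday. For year 84: 84÷12 = 7 r 0, and 0÷4 = 0, so 7+0+0 = 7.
Friday + 7 ≡ Friday — that's 1884's doomsday.
In June the doomsday date is Jun 6.
Jun 18 is 12 days after Jun 6; 12 mod 7 = 5, so Friday + 5 = Wednesday.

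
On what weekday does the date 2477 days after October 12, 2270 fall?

Oct 12, 2270 is a Wednesday.
2477 mod 7 = 6, so 2477 days after a Wednesday is Wednesday + 6 = Tuesday.

Tuesday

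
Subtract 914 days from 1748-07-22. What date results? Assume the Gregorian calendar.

January 20, 1746

−366 (one year; includes Feb 29, 1748) → Jul 22, 1747 (548 left).
−365 (one year) → Jul 22, 1746 (183 left).
−22 → Jun 30, 1746 (end of Jun, 30 days; 161 left).
−30 → May 31, 1746 (end of May, 31 days; 131 left).
−31 → Apr 30, 1746 (end of Apr, 30 days; 100 left).
−30 → Mar 31, 1746 (end of Mar, 31 days; 70 left).
−31 → Feb 28, 1746 (end of Feb, 28 days; 39 left).
−28 → Jan 31, 1746 (end of Jan, 31 days; 11 left).
−11 → Jan 20, 1746.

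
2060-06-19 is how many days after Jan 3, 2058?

Jan 3, 2058 → Jan 3, 2059: 365 days.
Jan 3, 2059 → Jan 3, 2060: 365 days.
Jan 3, 2060 → Feb 3, 2060: 31 days (January has 31).
Feb 3, 2060 → Mar 3, 2060: 29 days (February has 29).
Mar 3, 2060 → Apr 3, 2060: 31 days (March has 31).
Apr 3, 2060 → May 3, 2060: 30 days (April has 30).
May 3, 2060 → Jun 3, 2060: 31 days (May has 31).
Jun 3, 2060 → Jun 19, 2060: 16 days.
Total: 898 days.

898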